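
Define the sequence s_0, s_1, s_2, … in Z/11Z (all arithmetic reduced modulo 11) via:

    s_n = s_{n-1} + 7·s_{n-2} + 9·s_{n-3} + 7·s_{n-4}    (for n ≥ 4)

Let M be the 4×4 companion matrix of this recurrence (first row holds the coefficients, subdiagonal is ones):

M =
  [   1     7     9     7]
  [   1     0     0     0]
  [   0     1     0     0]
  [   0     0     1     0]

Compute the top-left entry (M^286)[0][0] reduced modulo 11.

7

(M^286)[0][0] is the top entry after applying M 286 times to the unit state (1, 0, 0, 0). Equivalently it is h_{289} for the auxiliary sequence (h_n) obeying the same recurrence with h_3 = 1 and h_i = 0 for 0 ≤ i < 3:
h_4 = 1·1 + 7·0 + 9·0 + 7·0 = 1
h_5 = 1·1 + 7·1 + 9·0 + 7·0 = 8
h_6 = 1·8 + 7·1 + 9·1 + 7·0 = 2
h_7 = 1·2 + 7·8 + 9·1 + 7·1 = 8
h_8 = 1·8 + 7·2 + 9·8 + 7·1 = 2
h_9 = 1·2 + 7·8 + 9·2 + 7·8 = 0
Continuing the recurrence:
  h_10 = 1;  h_11 = 9;  h_12 = 8;  h_13 = 3;  h_14 = 4;  h_15 = 6
  h_16 = 7;  h_17 = 7;  h_18 = 6;  h_19 = 6;  h_20 = 6;  h_21 = 8
  h_22 = 3;  h_23 = 1;  h_24 = 4;  h_25 = 6;  h_26 = 9;  h_27 = 6
  h_28 = 8;  h_29 = 8;  h_30 = 5;  h_31 = 10;  h_32 = 8;  h_33 = 3
  h_34 = 8;  h_35 = 6;  h_36 = 2;  h_37 = 5;  h_38 = 8;  h_39 = 4
  h_40 = 9;  h_41 = 1;  h_42 = 2;  h_43 = 8;  h_44 = 6;  h_45 = 10
  h_46 = 6;  h_47 = 10;  h_48 = 8;  h_49 = 4;  h_50 = 5;  h_51 = 10
  h_52 = 5;  h_53 = 5;  h_54 = 0;  h_55 = 7;  h_56 = 10;  h_57 = 6
  h_58 = 7;  h_59 = 1;  h_60 = 9;  h_61 = 0;  h_62 = 0;  h_63 = 0
  h_64 = 8;  h_65 = 8;  h_66 = 9;  h_67 = 5;  h_68 = 9;  h_69 = 5
  h_70 = 0;  h_71 = 8;  h_72 = 6;  h_73 = 9;  h_74 = 2;  h_75 = 10
  h_76 = 4;  h_77 = 1;  h_78 = 1;  h_79 = 4;  h_80 = 4;  h_81 = 4
  h_82 = 9;  h_83 = 2;  h_84 = 8;  h_85 = 10;  h_86 = 4;  h_87 = 6
  h_88 = 4;  h_89 = 9;  h_90 = 9;  h_91 = 7;  h_92 = 3;  h_93 = 9
  h_94 = 2;  h_95 = 9;  h_96 = 4;  h_97 = 5;  h_98 = 7;  h_99 = 9
  h_100 = 10;  h_101 = 6;  h_102 = 8;  h_103 = 5;  h_104 = 9;  h_105 = 4
  h_106 = 3;  h_107 = 4;  h_108 = 3;  h_109 = 9;  h_110 = 10;  h_111 = 7
  h_112 = 3;  h_113 = 7;  h_114 = 7;  h_115 = 0;  h_116 = 1;  h_117 = 3
  h_118 = 4;  h_119 = 1;  h_120 = 8;  h_121 = 6;  h_122 = 0;  h_123 = 0
  h_124 = 0;  h_125 = 9;  h_126 = 9;  h_127 = 6;  h_128 = 7;  h_129 = 6
  h_130 = 7;  h_131 = 0;  h_132 = 9;  h_133 = 4;  h_134 = 6;  h_135 = 5
  h_136 = 3;  h_137 = 10;  h_138 = 8;  h_139 = 8;  h_140 = 10;  h_141 = 10
  h_142 = 10;  h_143 = 6;  h_144 = 5;  h_145 = 9;  h_146 = 3;  h_147 = 10
  h_148 = 4;  h_149 = 10;  h_150 = 6;  h_151 = 6;  h_152 = 1;  h_153 = 2
  h_154 = 6;  h_155 = 5;  h_156 = 6;  h_157 = 10;  h_158 = 7;  h_159 = 1
  h_160 = 6;  h_161 = 3;  h_162 = 4;  h_163 = 9;  h_164 = 7;  h_165 = 6
  h_166 = 10;  h_167 = 2;  h_168 = 10;  h_169 = 2;  h_170 = 6;  h_171 = 3
  h_172 = 1;  h_173 = 2;  h_174 = 1;  h_175 = 1;  h_176 = 0;  h_177 = 8
  h_178 = 2;  h_179 = 10;  h_180 = 8;  h_181 = 9;  h_182 = 4;  h_183 = 0
  h_184 = 0;  h_185 = 0;  h_186 = 6;  h_187 = 6;  h_188 = 4;  h_189 = 1
  h_190 = 4;  h_191 = 1;  h_192 = 0;  h_193 = 6;  h_194 = 10;  h_195 = 4
  h_196 = 7;  h_197 = 2;  h_198 = 3;  h_199 = 9;  h_200 = 9;  h_201 = 3
  h_202 = 3;  h_203 = 3;  h_204 = 4;  h_205 = 7;  h_206 = 6;  h_207 = 2
  h_208 = 3;  h_209 = 10;  h_210 = 3;  h_211 = 4;  h_212 = 4;  h_213 = 8
  h_214 = 5;  h_215 = 4;  h_216 = 7;  h_217 = 4;  h_218 = 3;  h_219 = 1
  h_220 = 8;  h_221 = 4;  h_222 = 2;  h_223 = 10;  h_224 = 6;  h_225 = 1
  h_226 = 4;  h_227 = 3;  h_228 = 5;  h_229 = 3;  h_230 = 5;  h_231 = 4
  h_232 = 2;  h_233 = 8;  h_234 = 5;  h_235 = 8;  h_236 = 8;  h_237 = 0
  h_238 = 9;  h_239 = 5;  h_240 = 3;  h_241 = 9;  h_242 = 6;  h_243 = 10
  h_244 = 0;  h_245 = 0;  h_246 = 0;  h_247 = 4;  h_248 = 4;  h_249 = 10
  h_250 = 8;  h_251 = 10;  h_252 = 8;  h_253 = 0;  h_254 = 4;  h_255 = 3
  h_256 = 10;  h_257 = 1;  h_258 = 5;  h_259 = 2;  h_260 = 6;  h_261 = 6
  h_262 = 2;  h_263 = 2;  h_264 = 2;  h_265 = 10;  h_266 = 1;  h_267 = 4
  h_268 = 5;  h_269 = 2;  h_270 = 3;  h_271 = 2;  h_272 = 10;  h_273 = 10
  h_274 = 9;  h_275 = 7;  h_276 = 10;  h_277 = 1;  h_278 = 10;  h_279 = 2
  h_280 = 8;  h_281 = 9;  h_282 = 10;  h_283 = 5;  h_284 = 3;  h_285 = 4
  h_286 = 8;  h_287 = 10
h_288 = 1·10 + 7·8 + 9·4 + 7·3 = 2
h_289 = 1·2 + 7·10 + 9·8 + 7·4 = 7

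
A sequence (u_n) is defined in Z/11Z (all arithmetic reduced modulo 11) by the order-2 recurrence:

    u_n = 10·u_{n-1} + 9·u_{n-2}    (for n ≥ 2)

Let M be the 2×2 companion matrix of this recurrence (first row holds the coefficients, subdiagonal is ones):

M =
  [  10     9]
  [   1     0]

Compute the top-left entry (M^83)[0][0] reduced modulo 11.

3

(M^83)[0][0] is the top entry after applying M 83 times to the unit state (1, 0). Equivalently it is h_{84} for the auxiliary sequence (h_n) obeying the same recurrence with h_1 = 1 and h_i = 0 for 0 ≤ i < 1:
h_2 = 10·1 + 9·0 = 10
h_3 = 10·10 + 9·1 = 10
h_4 = 10·10 + 9·10 = 3
h_5 = 10·3 + 9·10 = 10
h_6 = 10·10 + 9·3 = 6
h_7 = 10·6 + 9·10 = 7
h_8 = 10·7 + 9·6 = 3
h_9 = 10·3 + 9·7 = 5
h_10 = 10·5 + 9·3 = 0
h_11 = 10·0 + 9·5 = 1
(h_10, h_11) = (0, 1) = (h_0, h_1), so the sequence has period 10.
84 ≡ 4 (mod 10), hence h_84 = h_4 = 3.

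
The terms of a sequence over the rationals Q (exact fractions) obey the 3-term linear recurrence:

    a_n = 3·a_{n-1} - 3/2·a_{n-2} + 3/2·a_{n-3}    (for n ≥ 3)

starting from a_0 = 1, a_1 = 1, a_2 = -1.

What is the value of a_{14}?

-3146283/32

a_3 = 3·-1 + -3/2·1 + 3/2·1 = -3
a_4 = 3·-3 + -3/2·-1 + 3/2·1 = -6
a_5 = 3·-6 + -3/2·-3 + 3/2·-1 = -15
a_6 = 3·-15 + -3/2·-6 + 3/2·-3 = -81/2
a_7 = 3·-81/2 + -3/2·-15 + 3/2·-6 = -108
a_8 = 3·-108 + -3/2·-81/2 + 3/2·-15 = -1143/4
a_9 = 3·-1143/4 + -3/2·-108 + 3/2·-81/2 = -756
a_10 = 3·-756 + -3/2·-1143/4 + 3/2·-108 = -16011/8
a_11 = 3·-16011/8 + -3/2·-756 + 3/2·-1143/4 = -21195/4
a_12 = 3·-21195/4 + -3/2·-16011/8 + 3/2·-756 = -224451/16
a_13 = 3·-224451/16 + -3/2·-21195/4 + 3/2·-16011/8 = -74277/2
a_14 = 3·-74277/2 + -3/2·-224451/16 + 3/2·-21195/4 = -3146283/32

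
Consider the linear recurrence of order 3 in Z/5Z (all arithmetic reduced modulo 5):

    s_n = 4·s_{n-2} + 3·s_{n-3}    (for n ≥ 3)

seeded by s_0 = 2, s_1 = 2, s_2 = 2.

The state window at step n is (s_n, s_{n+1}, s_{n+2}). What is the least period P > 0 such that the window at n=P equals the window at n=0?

n=0: window = (2, 2, 2)
n=1: window = (2, 2, 4)
n=2: window = (2, 4, 4)
n=3: window = (4, 4, 2)
n=4: window = (4, 2, 3)
n=5: window = (2, 3, 0)
n=6: window = (3, 0, 3)
n=7: window = (0, 3, 4)
n=8: window = (3, 4, 2)
n=9: window = (4, 2, 0)
n=10: window = (2, 0, 0)
n=11: window = (0, 0, 1)
n=12: window = (0, 1, 0)
n=13: window = (1, 0, 4)
n=14: window = (0, 4, 3)
n=15: window = (4, 3, 1)
n=16: window = (3, 1, 4)
n=17: window = (1, 4, 3)
n=18: window = (4, 3, 4)
n=19: window = (3, 4, 4)
n=20: window = (4, 4, 0)
n=21: window = (4, 0, 3)
n=22: window = (0, 3, 2)
n=23: window = (3, 2, 2)
n=24: window = (2, 2, 2)
window at n=24 equals window at n=0 → period = 24

24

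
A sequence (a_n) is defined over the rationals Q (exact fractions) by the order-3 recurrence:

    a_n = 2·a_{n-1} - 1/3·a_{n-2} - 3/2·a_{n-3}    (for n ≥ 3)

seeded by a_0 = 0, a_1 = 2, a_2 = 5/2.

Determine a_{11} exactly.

a_3 = 2·5/2 + -1/3·2 + -3/2·0 = 13/3
a_4 = 2·13/3 + -1/3·5/2 + -3/2·2 = 29/6
a_5 = 2·29/6 + -1/3·13/3 + -3/2·5/2 = 161/36
a_6 = 2·161/36 + -1/3·29/6 + -3/2·13/3 = 5/6
a_7 = 2·5/6 + -1/3·161/36 + -3/2·29/6 = -191/27
a_8 = 2·-191/27 + -1/3·5/6 + -3/2·161/36 = -4565/216
a_9 = 2·-4565/216 + -1/3·-191/27 + -3/2·5/6 = -3334/81
a_10 = 2·-3334/81 + -1/3·-4565/216 + -3/2·-191/27 = -41903/648
a_11 = 2·-41903/648 + -1/3·-3334/81 + -3/2·-4565/216 = -326237/3888

-326237/3888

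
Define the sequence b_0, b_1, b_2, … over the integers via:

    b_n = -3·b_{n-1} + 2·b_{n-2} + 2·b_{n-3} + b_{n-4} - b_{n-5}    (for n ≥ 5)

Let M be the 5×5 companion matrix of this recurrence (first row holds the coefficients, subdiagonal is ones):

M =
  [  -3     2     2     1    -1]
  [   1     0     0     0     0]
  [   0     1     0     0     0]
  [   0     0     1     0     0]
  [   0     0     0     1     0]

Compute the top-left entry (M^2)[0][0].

11

(M^2)[0][0] is the top entry after applying M 2 times to the unit state (1, 0, 0, 0, 0). Equivalently it is h_{6} for the auxiliary sequence (h_n) obeying the same recurrence with h_4 = 1 and h_i = 0 for 0 ≤ i < 4:
h_5 = -3·1 + 2·0 + 2·0 + 1·0 + -1·0 = -3
h_6 = -3·-3 + 2·1 + 2·0 + 1·0 + -1·0 = 11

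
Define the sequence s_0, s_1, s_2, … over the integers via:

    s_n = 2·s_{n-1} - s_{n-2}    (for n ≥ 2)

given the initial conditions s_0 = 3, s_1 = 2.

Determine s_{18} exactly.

-15

s_2 = 2·2 + -1·3 = 1
s_3 = 2·1 + -1·2 = 0
s_4 = 2·0 + -1·1 = -1
s_5 = 2·-1 + -1·0 = -2
s_6 = 2·-2 + -1·-1 = -3
s_7 = 2·-3 + -1·-2 = -4
s_8 = 2·-4 + -1·-3 = -5
s_9 = 2·-5 + -1·-4 = -6
s_10 = 2·-6 + -1·-5 = -7
s_11 = 2·-7 + -1·-6 = -8
s_12 = 2·-8 + -1·-7 = -9
s_13 = 2·-9 + -1·-8 = -10
s_14 = 2·-10 + -1·-9 = -11
s_15 = 2·-11 + -1·-10 = -12
s_16 = 2·-12 + -1·-11 = -13
s_17 = 2·-13 + -1·-12 = -14
s_18 = 2·-14 + -1·-13 = -15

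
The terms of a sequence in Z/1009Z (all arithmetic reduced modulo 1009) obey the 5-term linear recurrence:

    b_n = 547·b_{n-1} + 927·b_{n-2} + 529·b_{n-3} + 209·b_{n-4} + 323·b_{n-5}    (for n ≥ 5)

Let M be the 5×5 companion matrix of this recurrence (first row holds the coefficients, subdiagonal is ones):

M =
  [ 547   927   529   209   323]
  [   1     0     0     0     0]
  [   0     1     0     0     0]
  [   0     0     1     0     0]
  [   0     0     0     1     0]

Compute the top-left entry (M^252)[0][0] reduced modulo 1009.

860

(M^252)[0][0] is the top entry after applying M 252 times to the unit state (1, 0, 0, 0, 0). Equivalently it is h_{256} for the auxiliary sequence (h_n) obeying the same recurrence with h_4 = 1 and h_i = 0 for 0 ≤ i < 4:
h_5 = 547·1 + 927·0 + 529·0 + 209·0 + 323·0 = 547
h_6 = 547·547 + 927·1 + 529·0 + 209·0 + 323·0 = 463
h_7 = 547·463 + 927·547 + 529·1 + 209·0 + 323·0 = 73
h_8 = 547·73 + 927·463 + 529·547 + 209·1 + 323·0 = 945
h_9 = 547·945 + 927·73 + 529·463 + 209·547 + 323·1 = 744
h_10 = 547·744 + 927·945 + 529·73 + 209·463 + 323·547 = 828
Continuing the recurrence:
  h_11 = 196;  h_12 = 144;  h_13 = 871;  h_14 = 929;  h_15 = 1008;  h_16 = 181
  h_17 = 782;  h_18 = 966;  h_19 = 217;  h_20 = 297;  h_21 = 759;  h_22 = 533
  h_23 = 164;  h_24 = 511;  h_25 = 433;  h_26 = 571;  h_27 = 871;  h_28 = 144
  h_29 = 924;  h_30 = 759;  h_31 = 78;  h_32 = 696;  h_33 = 401;  h_34 = 734
  h_35 = 358;  h_36 = 808;  h_37 = 632;  h_38 = 54;  h_39 = 660;  h_40 = 732
  h_41 = 73;  h_42 = 618;  h_43 = 876;  h_44 = 856;  h_45 = 321;  h_46 = 105
  h_47 = 913;  h_48 = 454;  h_49 = 491;  h_50 = 466;  h_51 = 481;  h_52 = 625
  h_53 = 89;  h_54 = 342;  h_55 = 662;  h_56 = 190;  h_57 = 17;  h_58 = 182
  h_59 = 507;  h_60 = 254;  h_61 = 261;  h_62 = 810;  h_63 = 357;  h_64 = 464
  h_65 = 577;  h_66 = 600;  h_67 = 899;  h_68 = 514;  h_69 = 213;  h_70 = 19
  h_71 = 764;  h_72 = 568;  h_73 = 462;  h_74 = 980;  h_75 = 866;  h_76 = 278
  h_77 = 657;  h_78 = 501;  h_79 = 56;  h_80 = 911;  h_81 = 68;  h_82 = 284
  h_83 = 36;  h_84 = 721;  h_85 = 558;  h_86 = 381;  h_87 = 583;  h_88 = 516
  h_89 = 498;  h_90 = 245;  h_91 = 608;  h_92 = 305;  h_93 = 726;  h_94 = 730
  h_95 = 21;  h_96 = 500;  h_97 = 97;  h_98 = 582;  h_99 = 816;  h_100 = 220
  h_101 = 237;  h_102 = 22;  h_103 = 343;  h_104 = 203;  h_105 = 229;  h_106 = 910
  h_107 = 241;  h_108 = 612;  h_109 = 713;  h_110 = 957;  h_111 = 962;  h_112 = 479
  h_113 = 841;  h_114 = 836;  h_115 = 621;  h_116 = 817;  h_117 = 285;  h_118 = 73
  h_119 = 2;  h_120 = 601;  h_121 = 500;  h_122 = 627;  h_123 = 153;  h_124 = 261
  h_125 = 750;  h_126 = 533;  h_127 = 245;  h_128 = 762;  h_129 = 535;  h_130 = 50
  h_131 = 506;  h_132 = 7;  h_133 = 641;  h_134 = 845;  h_135 = 490;  h_136 = 466
  h_137 = 847;  h_138 = 433;  h_139 = 218;  h_140 = 447;  h_141 = 247;  h_142 = 707
  h_143 = 330;  h_144 = 319;  h_145 = 41;  h_146 = 837;  h_147 = 351;  h_148 = 478
  h_149 = 43;  h_150 = 994;  h_151 = 630;  h_152 = 678;  h_153 = 422;  h_154 = 636
  h_155 = 656;  h_156 = 307;  h_157 = 14;  h_158 = 401;  h_159 = 690;  h_160 = 407
  h_161 = 990;  h_162 = 929;  h_163 = 856;  h_164 = 789;  h_165 = 583;  h_166 = 68
  h_167 = 849;  h_168 = 850;  h_169 = 798;  h_170 = 367;  h_171 = 375;  h_172 = 699
  h_173 = 276;  h_174 = 906;  h_175 = 367;  h_176 = 871;  h_177 = 296;  h_178 = 113
  h_179 = 908;  h_180 = 150;  h_181 = 914;  h_182 = 522;  h_183 = 608;  h_184 = 120
  h_185 = 664;  h_186 = 699;  h_187 = 943;  h_188 = 25;  h_189 = 345;  h_190 = 751
  h_191 = 297;  h_192 = 913;  h_193 = 20;  h_194 = 359;  h_195 = 599;  h_196 = 233
  h_197 = 265;  h_198 = 540;  h_199 = 367;  h_200 = 22;  h_201 = 698;  h_202 = 715
  h_203 = 311;  h_204 = 486;  h_205 = 687;  h_206 = 542;  h_207 = 104;  h_208 = 746
  h_209 = 11;  h_210 = 52;  h_211 = 461;  h_212 = 277;  h_213 = 53;  h_214 = 209
  h_215 = 361;  h_216 = 463;  h_217 = 898;  h_218 = 727;  h_219 = 571;  h_220 = 747
  h_221 = 944;  h_222 = 478;  h_223 = 56;  h_224 = 961;  h_225 = 705;  h_226 = 665
  h_227 = 673;  h_228 = 410;  h_229 = 896;  h_230 = 697;  h_231 = 281;  h_232 = 821
  h_233 = 516;  h_234 = 541;  h_235 = 117;  h_236 = 3;  h_237 = 458;  h_238 = 636
  h_239 = 565;  h_240 = 815;  h_241 = 185;  h_242 = 636;  h_243 = 677;  h_244 = 4
  h_245 = 817;  h_246 = 491;  h_247 = 715;  h_248 = 606;  h_249 = 354;  h_250 = 771
  h_251 = 203;  h_252 = 401;  h_253 = 436;  h_254 = 231
h_255 = 547·231 + 927·436 + 529·401 + 209·203 + 323·771 = 902
h_256 = 547·902 + 927·231 + 529·436 + 209·401 + 323·203 = 860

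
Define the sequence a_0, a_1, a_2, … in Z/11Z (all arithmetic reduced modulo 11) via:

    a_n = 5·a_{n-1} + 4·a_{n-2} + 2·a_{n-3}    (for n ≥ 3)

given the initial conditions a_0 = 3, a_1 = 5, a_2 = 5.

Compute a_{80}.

3

a_3 = 5·5 + 4·5 + 2·3 = 7
a_4 = 5·7 + 4·5 + 2·5 = 10
a_5 = 5·10 + 4·7 + 2·5 = 0
a_6 = 5·0 + 4·10 + 2·7 = 10
a_7 = 5·10 + 4·0 + 2·10 = 4
a_8 = 5·4 + 4·10 + 2·0 = 5
a_9 = 5·5 + 4·4 + 2·10 = 6
a_10 = 5·6 + 4·5 + 2·4 = 3
a_11 = 5·3 + 4·6 + 2·5 = 5
a_12 = 5·5 + 4·3 + 2·6 = 5
(a_10, a_11, a_12) = (3, 5, 5) = (a_0, a_1, a_2), so the sequence has period 10.
80 ≡ 0 (mod 10), hence a_80 = a_0 = 3.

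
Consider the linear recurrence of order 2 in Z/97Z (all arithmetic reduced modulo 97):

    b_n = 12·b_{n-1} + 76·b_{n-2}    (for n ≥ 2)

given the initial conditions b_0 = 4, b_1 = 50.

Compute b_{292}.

b_2 = 12·50 + 76·4 = 31
b_3 = 12·31 + 76·50 = 1
b_4 = 12·1 + 76·31 = 40
b_5 = 12·40 + 76·1 = 71
b_6 = 12·71 + 76·40 = 12
b_7 = 12·12 + 76·71 = 11
Continuing the recurrence:
  b_8 = 74;  b_9 = 75;  b_10 = 25;  b_11 = 83;  b_12 = 83;  b_13 = 29
  b_14 = 60;  b_15 = 14;  b_16 = 72;  b_17 = 85;  b_18 = 90;  b_19 = 71
  b_20 = 29;  b_21 = 21;  b_22 = 31;  b_23 = 28;  b_24 = 73;  b_25 = 94
  b_26 = 80;  b_27 = 53;  b_28 = 23;  b_29 = 36;  b_30 = 46;  b_31 = 87
  b_32 = 78;  b_33 = 79;  b_34 = 86;  b_35 = 52;  b_36 = 79;  b_37 = 50
  b_38 = 8;  b_39 = 16;  b_40 = 24;  b_41 = 49;  b_42 = 84;  b_43 = 76
  b_44 = 21;  b_45 = 14;  b_46 = 18;  b_47 = 19;  b_48 = 44;  b_49 = 32
  b_50 = 42;  b_51 = 26;  b_52 = 12;  b_53 = 83;  b_54 = 65;  b_55 = 7
  b_56 = 77;  b_57 = 1;  b_58 = 44;  b_59 = 22;  b_60 = 19;  b_61 = 57
  b_62 = 91;  b_63 = 89;  b_64 = 30;  b_65 = 43;  b_66 = 80;  b_67 = 57
  b_68 = 71;  b_69 = 43;  b_70 = 92;  b_71 = 7;  b_72 = 92;  b_73 = 84
  b_74 = 46;  b_75 = 49;  b_76 = 10;  b_77 = 61;  b_78 = 37;  b_79 = 36
  b_80 = 43;  b_81 = 51;  b_82 = 0;  b_83 = 93;  b_84 = 49;  b_85 = 90
  b_86 = 51;  b_87 = 80;  b_88 = 83;  b_89 = 92;  b_90 = 40;  b_91 = 3
  b_92 = 69;  b_93 = 86;  b_94 = 68;  b_95 = 77;  b_96 = 78;  b_97 = 95
  b_98 = 84;  b_99 = 80;  b_100 = 69;  b_101 = 21;  b_102 = 64;  b_103 = 36
  b_104 = 58;  b_105 = 37;  b_106 = 2;  b_107 = 23;  b_108 = 40;  b_109 = 94
  b_110 = 94;  b_111 = 27;  b_112 = 96;  b_113 = 3;  b_114 = 57;  b_115 = 39
  b_116 = 47;  b_117 = 36;  b_118 = 27;  b_119 = 53;  b_120 = 69;  b_121 = 6
  b_122 = 78;  b_123 = 34;  b_124 = 31;  b_125 = 46;  b_126 = 95;  b_127 = 77
  b_128 = 93;  b_129 = 81;  b_130 = 86;  b_131 = 10;  b_132 = 60;  b_133 = 25
  b_134 = 10;  b_135 = 80;  b_136 = 71;  b_137 = 45;  b_138 = 19;  b_139 = 59
  b_140 = 18;  b_141 = 44;  b_142 = 53;  b_143 = 3;  b_144 = 87;  b_145 = 11
  b_146 = 51;  b_147 = 90;  b_148 = 9;  b_149 = 61;  b_150 = 58;  b_151 = 94
  b_152 = 7;  b_153 = 50;  b_154 = 65;  b_155 = 21;  b_156 = 51;  b_157 = 74
  b_158 = 11;  b_159 = 33;  b_160 = 68;  b_161 = 26;  b_162 = 48;  b_163 = 30
  b_164 = 31;  b_165 = 33;  b_166 = 36;  b_167 = 30;  b_168 = 89;  b_169 = 50
  b_170 = 89;  b_171 = 18;  b_172 = 93;  b_173 = 59;  b_174 = 16;  b_175 = 20
  b_176 = 1;  b_177 = 77;  b_178 = 30;  b_179 = 4;  b_180 = 0;  b_181 = 13
  b_182 = 59;  b_183 = 47;  b_184 = 4;  b_185 = 31;  b_186 = 94;  b_187 = 89
  b_188 = 64;  b_189 = 63;  b_190 = 91;  b_191 = 60;  b_192 = 70;  b_193 = 65
  b_194 = 86;  b_195 = 55;  b_196 = 18;  b_197 = 31;  b_198 = 91;  b_199 = 53
  b_200 = 83;  b_201 = 77;  b_202 = 54;  b_203 = 1;  b_204 = 42;  b_205 = 95
  b_206 = 64;  b_207 = 34;  b_208 = 34;  b_209 = 82;  b_210 = 76;  b_211 = 63
  b_212 = 33;  b_213 = 43;  b_214 = 17;  b_215 = 77;  b_216 = 82;  b_217 = 46
  b_218 = 91;  b_219 = 29;  b_220 = 86;  b_221 = 35;  b_222 = 69;  b_223 = 93
  b_224 = 55;  b_225 = 65;  b_226 = 13;  b_227 = 52;  b_228 = 60;  b_229 = 16
  b_230 = 96;  b_231 = 40;  b_232 = 16;  b_233 = 31;  b_234 = 36;  b_235 = 72
  b_236 = 11;  b_237 = 75;  b_238 = 87;  b_239 = 51;  b_240 = 46;  b_241 = 63
  b_242 = 81;  b_243 = 37;  b_244 = 4;  b_245 = 47;  b_246 = 92;  b_247 = 20
  b_248 = 54;  b_249 = 34;  b_250 = 50;  b_251 = 80;  b_252 = 7;  b_253 = 53
  b_254 = 4;  b_255 = 2;  b_256 = 37;  b_257 = 14;  b_258 = 70;  b_259 = 61
  b_260 = 38;  b_261 = 48;  b_262 = 69;  b_263 = 14;  b_264 = 77;  b_265 = 48
  b_266 = 26;  b_267 = 80;  b_268 = 26;  b_269 = 87;  b_270 = 13;  b_271 = 75
  b_272 = 45;  b_273 = 32;  b_274 = 21;  b_275 = 65;  b_276 = 48;  b_277 = 84
  b_278 = 0;  b_279 = 79;  b_280 = 75;  b_281 = 17;  b_282 = 84;  b_283 = 69
  b_284 = 34;  b_285 = 26;  b_286 = 83;  b_287 = 62;  b_288 = 68;  b_289 = 96
  b_290 = 15
b_291 = 12·15 + 76·96 = 7
b_292 = 12·7 + 76·15 = 60

60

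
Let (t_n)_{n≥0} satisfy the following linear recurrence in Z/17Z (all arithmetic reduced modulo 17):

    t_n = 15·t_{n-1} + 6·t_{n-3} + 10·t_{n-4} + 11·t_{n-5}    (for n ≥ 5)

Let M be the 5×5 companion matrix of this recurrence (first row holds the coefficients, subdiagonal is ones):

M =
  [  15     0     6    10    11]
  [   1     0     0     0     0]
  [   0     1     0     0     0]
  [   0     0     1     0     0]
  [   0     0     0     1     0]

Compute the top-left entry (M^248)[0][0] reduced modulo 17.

1

(M^248)[0][0] is the top entry after applying M 248 times to the unit state (1, 0, 0, 0, 0). Equivalently it is h_{252} for the auxiliary sequence (h_n) obeying the same recurrence with h_4 = 1 and h_i = 0 for 0 ≤ i < 4:
h_5 = 15·1 + 0·0 + 6·0 + 10·0 + 11·0 = 15
h_6 = 15·15 + 0·1 + 6·0 + 10·0 + 11·0 = 4
h_7 = 15·4 + 0·15 + 6·1 + 10·0 + 11·0 = 15
h_8 = 15·15 + 0·4 + 6·15 + 10·1 + 11·0 = 2
h_9 = 15·2 + 0·15 + 6·4 + 10·15 + 11·1 = 11
h_10 = 15·11 + 0·2 + 6·15 + 10·4 + 11·15 = 1
Continuing the recurrence:
  h_11 = 0;  h_12 = 13;  h_13 = 10;  h_14 = 9;  h_15 = 3;  h_16 = 14
  h_17 = 14;  h_18 = 3;  h_19 = 3;  h_20 = 13;  h_21 = 14;  h_22 = 4
  h_23 = 14;  h_24 = 15;  h_25 = 5;  h_26 = 13;  h_27 = 10;  h_28 = 8
  h_29 = 5;  h_30 = 14;  h_31 = 8;  h_32 = 0;  h_33 = 1;  h_34 = 3
  h_35 = 7;  h_36 = 12;  h_37 = 4;  h_38 = 7;  h_39 = 8;  h_40 = 1
  h_41 = 8;  h_42 = 10;  h_43 = 7;  h_44 = 13;  h_45 = 6;  h_46 = 14
  h_47 = 9;  h_48 = 4;  h_49 = 7;  h_50 = 8;  h_51 = 14;  h_52 = 0
  h_53 = 9;  h_54 = 2;  h_55 = 3;  h_56 = 15;  h_57 = 4;  h_58 = 10
  h_59 = 3;  h_60 = 14;  h_61 = 16;  h_62 = 11;  h_63 = 15;  h_64 = 1
  h_65 = 4;  h_66 = 11;  h_67 = 0;  h_68 = 12;  h_69 = 8;  h_70 = 2
  h_71 = 2;  h_72 = 11;  h_73 = 15;  h_74 = 5;  h_75 = 13;  h_76 = 9
  h_77 = 11;  h_78 = 16;  h_79 = 3;  h_80 = 4;  h_81 = 8;  h_82 = 11
  h_83 = 4;  h_84 = 11;  h_85 = 15;  h_86 = 5;  h_87 = 13;  h_88 = 14
  h_89 = 1;  h_90 = 2;  h_91 = 10;  h_92 = 14;  h_93 = 12;  h_94 = 16
  h_95 = 4;  h_96 = 8;  h_97 = 14;  h_98 = 16;  h_99 = 11;  h_100 = 16
  h_101 = 3;  h_102 = 0;  h_103 = 8;  h_104 = 11;  h_105 = 14;  h_106 = 2
  h_107 = 6;  h_108 = 15;  h_109 = 5;  h_110 = 13;  h_111 = 10;  h_112 = 5
  h_113 = 11;  h_114 = 2;  h_115 = 14;  h_116 = 11;  h_117 = 2;  h_118 = 0
  h_119 = 7;  h_120 = 7;  h_121 = 8;  h_122 = 14;  h_123 = 16;  h_124 = 10
  h_125 = 0;  h_126 = 1;  h_127 = 15;  h_128 = 8;  h_129 = 15;  h_130 = 2
  h_131 = 1;  h_132 = 10;  h_133 = 9;  h_134 = 3;  h_135 = 1;  h_136 = 10
  h_137 = 11;  h_138 = 11;  h_139 = 13;  h_140 = 15;  h_141 = 1;  h_142 = 1
  h_143 = 16;  h_144 = 12;  h_145 = 4;  h_146 = 7;  h_147 = 8;  h_148 = 15
  h_149 = 14;  h_150 = 15;  h_151 = 13;  h_152 = 7;  h_153 = 7;  h_154 = 11
  h_155 = 9;  h_156 = 16;  h_157 = 11;  h_158 = 15;  h_159 = 5;  h_160 = 9
  h_161 = 1;  h_162 = 10;  h_163 = 11;  h_164 = 10;  h_165 = 13;  h_166 = 15
  h_167 = 12;  h_168 = 3;  h_169 = 1;  h_170 = 6;  h_171 = 2;  h_172 = 11
  h_173 = 6;  h_174 = 3;  h_175 = 10;  h_176 = 12;  h_177 = 5;  h_178 = 10
  h_179 = 15;  h_180 = 9;  h_181 = 3;  h_182 = 1;  h_183 = 6;  h_184 = 6
  h_185 = 4;  h_186 = 3;  h_187 = 16;  h_188 = 16;  h_189 = 7;  h_190 = 3
  h_191 = 11;  h_192 = 16;  h_193 = 11;  h_194 = 15;  h_195 = 5;  h_196 = 14
  h_197 = 8;  h_198 = 13;  h_199 = 1;  h_200 = 3;  h_201 = 0;  h_202 = 3
  h_203 = 12;  h_204 = 0;  h_205 = 0;  h_206 = 0;  h_207 = 0;  h_208 = 13
  h_209 = 8;  h_210 = 1;  h_211 = 8;  h_212 = 9;  h_213 = 7;  h_214 = 13
  h_215 = 0;  h_216 = 16;  h_217 = 11;  h_218 = 15;  h_219 = 5;  h_220 = 12
  h_221 = 12;  h_222 = 5;  h_223 = 5;  h_224 = 16;  h_225 = 12;  h_226 = 1
  h_227 = 12;  h_228 = 8;  h_229 = 14;  h_230 = 16;  h_231 = 11;  h_232 = 2
  h_233 = 14;  h_234 = 12;  h_235 = 2;  h_236 = 0;  h_237 = 13;  h_238 = 5
  h_239 = 6;  h_240 = 3;  h_241 = 1;  h_242 = 6;  h_243 = 2;  h_244 = 13
  h_245 = 2;  h_246 = 11;  h_247 = 6;  h_248 = 16;  h_249 = 10;  h_250 = 12
h_251 = 15·12 + 0·10 + 6·16 + 10·6 + 11·11 = 15
h_252 = 15·15 + 0·12 + 6·10 + 10·16 + 11·6 = 1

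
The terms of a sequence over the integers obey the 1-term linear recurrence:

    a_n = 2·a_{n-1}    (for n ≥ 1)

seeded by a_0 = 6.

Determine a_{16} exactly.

393216

a_1 = 2·6 = 12
a_2 = 2·12 = 24
a_3 = 2·24 = 48
a_4 = 2·48 = 96
a_5 = 2·96 = 192
a_6 = 2·192 = 384
a_7 = 2·384 = 768
a_8 = 2·768 = 1536
a_9 = 2·1536 = 3072
a_10 = 2·3072 = 6144
a_11 = 2·6144 = 12288
a_12 = 2·12288 = 24576
a_13 = 2·24576 = 49152
a_14 = 2·49152 = 98304
a_15 = 2·98304 = 196608
a_16 = 2·196608 = 393216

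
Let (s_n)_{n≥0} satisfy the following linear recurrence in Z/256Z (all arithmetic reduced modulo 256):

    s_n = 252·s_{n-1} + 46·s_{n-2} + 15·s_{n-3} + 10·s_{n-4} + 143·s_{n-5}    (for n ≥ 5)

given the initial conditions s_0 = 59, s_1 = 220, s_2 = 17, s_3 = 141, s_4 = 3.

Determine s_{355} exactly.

154

s_5 = 252·3 + 46·141 + 15·17 + 10·220 + 143·59 = 214
s_6 = 252·214 + 46·3 + 15·141 + 10·17 + 143·220 = 3
s_7 = 252·3 + 46·214 + 15·3 + 10·141 + 143·17 = 150
s_8 = 252·150 + 46·3 + 15·214 + 10·3 + 143·141 = 157
s_9 = 252·157 + 46·150 + 15·3 + 10·214 + 143·3 = 182
s_10 = 252·182 + 46·157 + 15·150 + 10·3 + 143·214 = 208
Continuing the recurrence:
  s_11 = 48;  s_12 = 54;  s_13 = 199;  s_14 = 50;  s_15 = 52;  s_16 = 193
  s_17 = 50;  s_18 = 15;  s_19 = 5;  s_20 = 34;  s_21 = 2;  s_22 = 227
  s_23 = 97;  s_24 = 131;  s_25 = 193;  s_26 = 49;  s_27 = 46;  s_28 = 178
  s_29 = 18;  s_30 = 31;  s_31 = 89;  s_32 = 226;  s_33 = 105;  s_34 = 115
  s_35 = 27;  s_36 = 240;  s_37 = 47;  s_38 = 30;  s_39 = 85;  s_40 = 70
  s_41 = 214;  s_42 = 164;  s_43 = 18;  s_44 = 241;  s_45 = 138;  s_46 = 38
  s_47 = 163;  s_48 = 214;  s_49 = 47;  s_50 = 215;  s_51 = 56;  s_52 = 236
  s_53 = 89;  s_54 = 243;  s_55 = 79;  s_56 = 37;  s_57 = 41;  s_58 = 216
  s_59 = 252;  s_60 = 218;  s_61 = 205;  s_62 = 19;  s_63 = 208;  s_64 = 117
  s_65 = 113;  s_66 = 179;  s_67 = 26;  s_68 = 35;  s_69 = 98;  s_70 = 101
  s_71 = 22;  s_72 = 112;  s_73 = 128;  s_74 = 26;  s_75 = 111;  s_76 = 26
  s_77 = 160;  s_78 = 49;  s_79 = 94;  s_80 = 187;  s_81 = 157;  s_82 = 242
  s_83 = 110;  s_84 = 199;  s_85 = 109;  s_86 = 167;  s_87 = 29;  s_88 = 41
  s_89 = 198;  s_90 = 98;  s_91 = 222;  s_92 = 139;  s_93 = 25;  s_94 = 6
  s_95 = 245;  s_96 = 39;  s_97 = 99;  s_98 = 4;  s_99 = 239;  s_100 = 42
  s_101 = 45;  s_102 = 78;  s_103 = 230;  s_104 = 52;  s_105 = 78;  s_106 = 201
  s_107 = 122;  s_108 = 74;  s_109 = 163;  s_110 = 82;  s_111 = 99;  s_112 = 199
  s_113 = 48;  s_114 = 16;  s_115 = 181;  s_116 = 239;  s_117 = 195;  s_118 = 241
  s_119 = 73;  s_120 = 8;  s_121 = 60;  s_122 = 30;  s_123 = 65;  s_124 = 251
  s_125 = 84;  s_126 = 73;  s_127 = 245;  s_128 = 83;  s_129 = 126;  s_130 = 19
  s_131 = 142;  s_132 = 173;  s_133 = 54;  s_134 = 176;  s_135 = 64;  s_136 = 222
  s_137 = 23;  s_138 = 82;  s_139 = 172;  s_140 = 209;  s_141 = 90;  s_142 = 71
  s_143 = 213;  s_144 = 242;  s_145 = 234;  s_146 = 91;  s_147 = 201;  s_148 = 91
  s_149 = 89;  s_150 = 1;  s_151 = 254;  s_152 = 66;  s_153 = 250;  s_154 = 151
  s_155 = 233;  s_156 = 154;  s_157 = 241;  s_158 = 27;  s_159 = 91;  s_160 = 184
  s_161 = 127;  s_162 = 22;  s_163 = 229;  s_164 = 214;  s_165 = 214;  s_166 = 84
  s_167 = 234;  s_168 = 65;  s_169 = 218;  s_170 = 206;  s_171 = 211;  s_172 = 190
  s_173 = 215;  s_174 = 247;  s_175 = 56;  s_176 = 100;  s_177 = 129;  s_178 = 251
  s_179 = 71;  s_180 = 189;  s_181 = 105;  s_182 = 88;  s_183 = 140;  s_184 = 210
  s_185 = 181;  s_186 = 51;  s_187 = 168;  s_188 = 141;  s_189 = 89;  s_190 = 227
  s_191 = 194;  s_192 = 83;  s_193 = 26;  s_194 = 117;  s_195 = 22;  s_196 = 208
  s_197 = 240;  s_198 = 2;  s_199 = 127;  s_200 = 218;  s_201 = 24;  s_202 = 97
  s_203 = 166;  s_204 = 179;  s_205 = 109;  s_206 = 98;  s_207 = 54;  s_208 = 223
  s_209 = 53;  s_210 = 31;  s_211 = 245;  s_212 = 185;  s_213 = 150;  s_214 = 18
  s_215 = 102;  s_216 = 131;  s_217 = 137;  s_218 = 222;  s_219 = 221;  s_220 = 143
  s_221 = 3;  s_222 = 204;  s_223 = 95;  s_224 = 98;  s_225 = 125;  s_226 = 222
  s_227 = 102;  s_228 = 132;  s_229 = 230;  s_230 = 153;  s_231 = 170;  s_232 = 114
  s_233 = 115;  s_234 = 26;  s_235 = 11;  s_236 = 167;  s_237 = 16;  s_238 = 168
  s_239 = 253;  s_240 = 215;  s_241 = 219;  s_242 = 137;  s_243 = 137;  s_244 = 8
  s_245 = 44;  s_246 = 118;  s_247 = 105;  s_248 = 251;  s_249 = 12;  s_250 = 65
  s_251 = 221;  s_252 = 99;  s_253 = 166;  s_254 = 99;  s_255 = 6;  s_256 = 189
  s_257 = 182;  s_258 = 16;  s_259 = 16;  s_260 = 6;  s_261 = 103;  s_262 = 178
  s_263 = 164;  s_264 = 161;  s_265 = 194;  s_266 = 255;  s_267 = 37;  s_268 = 130
  s_269 = 18;  s_270 = 147;  s_271 = 113;  s_272 = 115;  s_273 = 113;  s_274 = 81
  s_275 = 78;  s_276 = 146;  s_277 = 34;  s_278 = 143;  s_279 = 185;  s_280 = 18
  s_281 = 57;  s_282 = 195;  s_283 = 91;  s_284 = 0;  s_285 = 15;  s_286 = 142
  s_287 = 245;  s_288 = 102;  s_289 = 86;  s_290 = 68;  s_291 = 66;  s_292 = 17
  s_293 = 234;  s_294 = 246;  s_295 = 195;  s_296 = 102;  s_297 = 127;  s_298 = 23
  s_299 = 120;  s_300 = 156;  s_301 = 105;  s_302 = 67;  s_303 = 127;  s_304 = 85
  s_305 = 169;  s_306 = 88;  s_307 = 92;  s_308 = 138;  s_309 = 157;  s_310 = 147
  s_311 = 192;  s_312 = 101;  s_313 = 193;  s_314 = 211;  s_315 = 234;  s_316 = 195
  s_317 = 82;  s_318 = 133;  s_319 = 22;  s_320 = 176;  s_321 = 32;  s_322 = 106
  s_323 = 143;  s_324 = 218;  s_325 = 16;  s_326 = 81;  s_327 = 46;  s_328 = 43
  s_329 = 189;  s_330 = 146;  s_331 = 62;  s_332 = 183;  s_333 = 61;  s_334 = 215
  s_335 = 77;  s_336 = 201;  s_337 = 230;  s_338 = 130;  s_339 = 46;  s_340 = 251
  s_341 = 57;  s_342 = 118;  s_343 = 133;  s_344 = 247;  s_345 = 99;  s_346 = 20
  s_347 = 15;  s_348 = 26;  s_349 = 77;  s_350 = 110;  s_351 = 102;  s_352 = 20
  s_353 = 254
s_354 = 252·254 + 46·20 + 15·102 + 10·110 + 143·77 = 233
s_355 = 252·233 + 46·254 + 15·20 + 10·102 + 143·110 = 154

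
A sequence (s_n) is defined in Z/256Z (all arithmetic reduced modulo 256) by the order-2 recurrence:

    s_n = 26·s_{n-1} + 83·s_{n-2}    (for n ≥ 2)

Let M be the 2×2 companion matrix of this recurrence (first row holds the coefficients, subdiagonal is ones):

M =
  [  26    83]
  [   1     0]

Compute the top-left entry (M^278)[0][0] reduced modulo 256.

67

(M^278)[0][0] is the top entry after applying M 278 times to the unit state (1, 0). Equivalently it is h_{279} for the auxiliary sequence (h_n) obeying the same recurrence with h_1 = 1 and h_i = 0 for 0 ≤ i < 1:
h_2 = 26·1 + 83·0 = 26
h_3 = 26·26 + 83·1 = 247
h_4 = 26·247 + 83·26 = 132
h_5 = 26·132 + 83·247 = 125
h_6 = 26·125 + 83·132 = 126
h_7 = 26·126 + 83·125 = 83
Continuing the recurrence:
  h_8 = 72;  h_9 = 57;  h_10 = 34;  h_11 = 239;  h_12 = 76;  h_13 = 53
  h_14 = 6;  h_15 = 203;  h_16 = 144;  h_17 = 113;  h_18 = 42;  h_19 = 231
  h_20 = 20;  h_21 = 237;  h_22 = 142;  h_23 = 67;  h_24 = 216;  h_25 = 169
  h_26 = 50;  h_27 = 223;  h_28 = 220;  h_29 = 165;  h_30 = 22;  h_31 = 187
  h_32 = 32;  h_33 = 225;  h_34 = 58;  h_35 = 215;  h_36 = 164;  h_37 = 93
  h_38 = 158;  h_39 = 51;  h_40 = 104;  h_41 = 25;  h_42 = 66;  h_43 = 207
  h_44 = 108;  h_45 = 21;  h_46 = 38;  h_47 = 171;  h_48 = 176;  h_49 = 81
  h_50 = 74;  h_51 = 199;  h_52 = 52;  h_53 = 205;  h_54 = 174;  h_55 = 35
  h_56 = 248;  h_57 = 137;  h_58 = 82;  h_59 = 191;  h_60 = 252;  h_61 = 133
  h_62 = 54;  h_63 = 155;  h_64 = 64;  h_65 = 193;  h_66 = 90;  h_67 = 183
  h_68 = 196;  h_69 = 61;  h_70 = 190;  h_71 = 19;  h_72 = 136;  h_73 = 249
  h_74 = 98;  h_75 = 175;  h_76 = 140;  h_77 = 245;  h_78 = 70;  h_79 = 139
  h_80 = 208;  h_81 = 49;  h_82 = 106;  h_83 = 167;  h_84 = 84;  h_85 = 173
  h_86 = 206;  h_87 = 3;  h_88 = 24;  h_89 = 105;  h_90 = 114;  h_91 = 159
  h_92 = 28;  h_93 = 101;  h_94 = 86;  h_95 = 123;  h_96 = 96;  h_97 = 161
  h_98 = 122;  h_99 = 151;  h_100 = 228;  h_101 = 29;  h_102 = 222;  h_103 = 243
  h_104 = 168;  h_105 = 217;  h_106 = 130;  h_107 = 143;  h_108 = 172;  h_109 = 213
  h_110 = 102;  h_111 = 107;  h_112 = 240;  h_113 = 17;  h_114 = 138;  h_115 = 135
  h_116 = 116;  h_117 = 141;  h_118 = 238;  h_119 = 227;  h_120 = 56;  h_121 = 73
  h_122 = 146;  h_123 = 127;  h_124 = 60;  h_125 = 69;  h_126 = 118;  h_127 = 91
  h_128 = 128;  h_129 = 129;  h_130 = 154;  h_131 = 119;  h_132 = 4;  h_133 = 253
  h_134 = 254;  h_135 = 211;  h_136 = 200;  h_137 = 185;  h_138 = 162;  h_139 = 111
  h_140 = 204;  h_141 = 181;  h_142 = 134;  h_143 = 75;  h_144 = 16;  h_145 = 241
  h_146 = 170;  h_147 = 103;  h_148 = 148;  h_149 = 109;  h_150 = 14;  h_151 = 195
  h_152 = 88;  h_153 = 41;  h_154 = 178;  h_155 = 95;  h_156 = 92;  h_157 = 37
  h_158 = 150;  h_159 = 59;  h_160 = 160;  h_161 = 97;  h_162 = 186;  h_163 = 87
  h_164 = 36;  h_165 = 221;  h_166 = 30;  h_167 = 179;  h_168 = 232;  h_169 = 153
  h_170 = 194;  h_171 = 79;  h_172 = 236;  h_173 = 149;  h_174 = 166;  h_175 = 43
  h_176 = 48;  h_177 = 209;  h_178 = 202;  h_179 = 71;  h_180 = 180;  h_181 = 77
  h_182 = 46;  h_183 = 163;  h_184 = 120;  h_185 = 9;  h_186 = 210;  h_187 = 63
  h_188 = 124;  h_189 = 5;  h_190 = 182;  h_191 = 27;  h_192 = 192;  h_193 = 65
  h_194 = 218;  h_195 = 55;  h_196 = 68;  h_197 = 189;  h_198 = 62;  h_199 = 147
  h_200 = 8;  h_201 = 121;  h_202 = 226;  h_203 = 47;  h_204 = 12;  h_205 = 117
  h_206 = 198;  h_207 = 11;  h_208 = 80;  h_209 = 177;  h_210 = 234;  h_211 = 39
  h_212 = 212;  h_213 = 45;  h_214 = 78;  h_215 = 131;  h_216 = 152;  h_217 = 233
  h_218 = 242;  h_219 = 31;  h_220 = 156;  h_221 = 229;  h_222 = 214;  h_223 = 251
  h_224 = 224;  h_225 = 33;  h_226 = 250;  h_227 = 23;  h_228 = 100;  h_229 = 157
  h_230 = 94;  h_231 = 115;  h_232 = 40;  h_233 = 89;  h_234 = 2;  h_235 = 15
  h_236 = 44;  h_237 = 85;  h_238 = 230;  h_239 = 235;  h_240 = 112;  h_241 = 145
  h_242 = 10;  h_243 = 7;  h_244 = 244;  h_245 = 13;  h_246 = 110;  h_247 = 99
  h_248 = 184;  h_249 = 201;  h_250 = 18;  h_251 = 255;  h_252 = 188;  h_253 = 197
  h_254 = 246;  h_255 = 219;  h_256 = 0;  h_257 = 1;  h_258 = 26;  h_259 = 247
  h_260 = 132;  h_261 = 125;  h_262 = 126;  h_263 = 83;  h_264 = 72;  h_265 = 57
  h_266 = 34;  h_267 = 239;  h_268 = 76;  h_269 = 53;  h_270 = 6;  h_271 = 203
  h_272 = 144;  h_273 = 113;  h_274 = 42;  h_275 = 231;  h_276 = 20;  h_277 = 237
h_278 = 26·237 + 83·20 = 142
h_279 = 26·142 + 83·237 = 67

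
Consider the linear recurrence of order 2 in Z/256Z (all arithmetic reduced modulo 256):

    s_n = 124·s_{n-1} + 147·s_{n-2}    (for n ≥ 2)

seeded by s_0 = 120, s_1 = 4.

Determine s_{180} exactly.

216

s_2 = 124·4 + 147·120 = 216
s_3 = 124·216 + 147·4 = 236
s_4 = 124·236 + 147·216 = 88
s_5 = 124·88 + 147·236 = 36
s_6 = 124·36 + 147·88 = 248
s_7 = 124·248 + 147·36 = 204
s_8 = 124·204 + 147·248 = 56
s_9 = 124·56 + 147·204 = 68
s_10 = 124·68 + 147·56 = 24
s_11 = 124·24 + 147·68 = 172
s_12 = 124·172 + 147·24 = 24
s_13 = 124·24 + 147·172 = 100
s_14 = 124·100 + 147·24 = 56
s_15 = 124·56 + 147·100 = 140
s_16 = 124·140 + 147·56 = 248
s_17 = 124·248 + 147·140 = 132
s_18 = 124·132 + 147·248 = 88
s_19 = 124·88 + 147·132 = 108
s_20 = 124·108 + 147·88 = 216
s_21 = 124·216 + 147·108 = 164
s_22 = 124·164 + 147·216 = 120
s_23 = 124·120 + 147·164 = 76
s_24 = 124·76 + 147·120 = 184
s_25 = 124·184 + 147·76 = 196
s_26 = 124·196 + 147·184 = 152
s_27 = 124·152 + 147·196 = 44
s_28 = 124·44 + 147·152 = 152
s_29 = 124·152 + 147·44 = 228
s_30 = 124·228 + 147·152 = 184
s_31 = 124·184 + 147·228 = 12
s_32 = 124·12 + 147·184 = 120
s_33 = 124·120 + 147·12 = 4
(s_32, s_33) = (120, 4) = (s_0, s_1), so the sequence has period 32.
180 ≡ 20 (mod 32), hence s_180 = s_20 = 216.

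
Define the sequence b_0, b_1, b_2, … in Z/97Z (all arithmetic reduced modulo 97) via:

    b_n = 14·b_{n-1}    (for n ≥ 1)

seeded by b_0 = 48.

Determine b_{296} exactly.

89

b_1 = 14·48 = 90
b_2 = 14·90 = 96
b_3 = 14·96 = 83
b_4 = 14·83 = 95
b_5 = 14·95 = 69
b_6 = 14·69 = 93
b_7 = 14·93 = 41
b_8 = 14·41 = 89
b_9 = 14·89 = 82
b_10 = 14·82 = 81
b_11 = 14·81 = 67
b_12 = 14·67 = 65
b_13 = 14·65 = 37
b_14 = 14·37 = 33
b_15 = 14·33 = 74
b_16 = 14·74 = 66
b_17 = 14·66 = 51
b_18 = 14·51 = 35
b_19 = 14·35 = 5
b_20 = 14·5 = 70
b_21 = 14·70 = 10
b_22 = 14·10 = 43
b_23 = 14·43 = 20
b_24 = 14·20 = 86
b_25 = 14·86 = 40
b_26 = 14·40 = 75
b_27 = 14·75 = 80
b_28 = 14·80 = 53
b_29 = 14·53 = 63
b_30 = 14·63 = 9
b_31 = 14·9 = 29
b_32 = 14·29 = 18
b_33 = 14·18 = 58
b_34 = 14·58 = 36
b_35 = 14·36 = 19
b_36 = 14·19 = 72
b_37 = 14·72 = 38
b_38 = 14·38 = 47
b_39 = 14·47 = 76
b_40 = 14·76 = 94
b_41 = 14·94 = 55
b_42 = 14·55 = 91
b_43 = 14·91 = 13
b_44 = 14·13 = 85
b_45 = 14·85 = 26
b_46 = 14·26 = 73
b_47 = 14·73 = 52
b_48 = 14·52 = 49
b_49 = 14·49 = 7
b_50 = 14·7 = 1
b_51 = 14·1 = 14
b_52 = 14·14 = 2
b_53 = 14·2 = 28
b_54 = 14·28 = 4
b_55 = 14·4 = 56
b_56 = 14·56 = 8
b_57 = 14·8 = 15
b_58 = 14·15 = 16
b_59 = 14·16 = 30
b_60 = 14·30 = 32
b_61 = 14·32 = 60
b_62 = 14·60 = 64
b_63 = 14·64 = 23
b_64 = 14·23 = 31
b_65 = 14·31 = 46
b_66 = 14·46 = 62
b_67 = 14·62 = 92
b_68 = 14·92 = 27
b_69 = 14·27 = 87
b_70 = 14·87 = 54
b_71 = 14·54 = 77
b_72 = 14·77 = 11
b_73 = 14·11 = 57
b_74 = 14·57 = 22
b_75 = 14·22 = 17
b_76 = 14·17 = 44
b_77 = 14·44 = 34
b_78 = 14·34 = 88
b_79 = 14·88 = 68
b_80 = 14·68 = 79
b_81 = 14·79 = 39
b_82 = 14·39 = 61
b_83 = 14·61 = 78
b_84 = 14·78 = 25
b_85 = 14·25 = 59
b_86 = 14·59 = 50
b_87 = 14·50 = 21
b_88 = 14·21 = 3
b_89 = 14·3 = 42
b_90 = 14·42 = 6
b_91 = 14·6 = 84
b_92 = 14·84 = 12
b_93 = 14·12 = 71
b_94 = 14·71 = 24
b_95 = 14·24 = 45
b_96 = 14·45 = 48
(b_96) = (48) = (b_0), so the sequence has period 96.
296 ≡ 8 (mod 96), hence b_296 = b_8 = 89.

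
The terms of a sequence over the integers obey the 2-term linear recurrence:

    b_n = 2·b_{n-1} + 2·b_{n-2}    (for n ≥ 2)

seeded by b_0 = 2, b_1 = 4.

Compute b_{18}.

b_2 = 2·4 + 2·2 = 12
b_3 = 2·12 + 2·4 = 32
b_4 = 2·32 + 2·12 = 88
b_5 = 2·88 + 2·32 = 240
b_6 = 2·240 + 2·88 = 656
b_7 = 2·656 + 2·240 = 1792
b_8 = 2·1792 + 2·656 = 4896
b_9 = 2·4896 + 2·1792 = 13376
b_10 = 2·13376 + 2·4896 = 36544
b_11 = 2·36544 + 2·13376 = 99840
b_12 = 2·99840 + 2·36544 = 272768
b_13 = 2·272768 + 2·99840 = 745216
b_14 = 2·745216 + 2·272768 = 2035968
b_15 = 2·2035968 + 2·745216 = 5562368
b_16 = 2·5562368 + 2·2035968 = 15196672
b_17 = 2·15196672 + 2·5562368 = 41518080
b_18 = 2·41518080 + 2·15196672 = 113429504

113429504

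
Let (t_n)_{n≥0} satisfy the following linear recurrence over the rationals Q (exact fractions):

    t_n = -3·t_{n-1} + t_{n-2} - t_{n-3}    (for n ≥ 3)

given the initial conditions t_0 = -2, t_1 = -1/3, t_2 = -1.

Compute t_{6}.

t_3 = -3·-1 + 1·-1/3 + -1·-2 = 14/3
t_4 = -3·14/3 + 1·-1 + -1·-1/3 = -44/3
t_5 = -3·-44/3 + 1·14/3 + -1·-1 = 149/3
t_6 = -3·149/3 + 1·-44/3 + -1·14/3 = -505/3

-505/3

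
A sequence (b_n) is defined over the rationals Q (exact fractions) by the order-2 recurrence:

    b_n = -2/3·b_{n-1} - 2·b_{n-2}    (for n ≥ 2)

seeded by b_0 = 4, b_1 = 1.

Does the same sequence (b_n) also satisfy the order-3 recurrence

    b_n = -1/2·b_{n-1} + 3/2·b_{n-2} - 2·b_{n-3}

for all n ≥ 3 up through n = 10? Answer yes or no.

Terms b_0..b_10: 4, 1, -26/3, 34/9, 400/27, -1412/81, -4376/243, 34168/729, 10432/2187, -635888/6561, 1084000/19683
n=3: candidate gives -13/6, actual b_3 = 34/9 ✗

no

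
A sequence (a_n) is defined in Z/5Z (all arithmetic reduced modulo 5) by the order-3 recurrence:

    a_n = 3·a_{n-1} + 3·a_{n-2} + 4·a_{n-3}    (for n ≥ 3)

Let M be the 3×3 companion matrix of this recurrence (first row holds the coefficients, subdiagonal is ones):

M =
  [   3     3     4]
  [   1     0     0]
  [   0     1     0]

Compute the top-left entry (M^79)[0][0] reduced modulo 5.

(M^79)[0][0] is the top entry after applying M 79 times to the unit state (1, 0, 0). Equivalently it is h_{81} for the auxiliary sequence (h_n) obeying the same recurrence with h_2 = 1 and h_i = 0 for 0 ≤ i < 2:
h_3 = 3·1 + 3·0 + 4·0 = 3
h_4 = 3·3 + 3·1 + 4·0 = 2
h_5 = 3·2 + 3·3 + 4·1 = 4
h_6 = 3·4 + 3·2 + 4·3 = 0
h_7 = 3·0 + 3·4 + 4·2 = 0
h_8 = 3·0 + 3·0 + 4·4 = 1
(h_6, h_7, h_8) = (0, 0, 1) = (h_0, h_1, h_2), so the sequence has period 6.
81 ≡ 3 (mod 6), hence h_81 = h_3 = 3.

3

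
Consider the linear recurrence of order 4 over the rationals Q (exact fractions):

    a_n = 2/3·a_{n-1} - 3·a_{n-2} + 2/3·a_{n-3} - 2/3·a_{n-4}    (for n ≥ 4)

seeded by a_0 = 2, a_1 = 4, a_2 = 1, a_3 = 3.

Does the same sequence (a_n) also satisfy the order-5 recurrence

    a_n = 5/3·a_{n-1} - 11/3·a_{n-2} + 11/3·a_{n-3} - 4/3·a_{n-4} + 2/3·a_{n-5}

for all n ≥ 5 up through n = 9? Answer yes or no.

Terms a_0..a_9: 2, 4, 1, 3, 1/3, -97/9, -185/27, 2105/81, 7405/243, -40117/729
n=5: candidate gives -97/9, actual a_5 = -97/9 ✓
n=6: candidate gives -185/27, actual a_6 = -185/27 ✓
n=7: candidate gives 2105/81, actual a_7 = 2105/81 ✓
n=8: candidate gives 7405/243, actual a_8 = 7405/243 ✓
n=9: candidate gives -40117/729, actual a_9 = -40117/729 ✓

yes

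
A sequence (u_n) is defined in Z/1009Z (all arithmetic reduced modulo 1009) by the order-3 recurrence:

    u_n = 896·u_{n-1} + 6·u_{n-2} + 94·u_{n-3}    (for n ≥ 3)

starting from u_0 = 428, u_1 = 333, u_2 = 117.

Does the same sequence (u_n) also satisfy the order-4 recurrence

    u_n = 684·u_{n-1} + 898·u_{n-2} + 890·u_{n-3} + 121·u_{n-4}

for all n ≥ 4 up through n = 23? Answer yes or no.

Terms u_0..u_23: 428, 333, 117, 757, 949, 122, 508, 246, 844, 270, 705, 282, 771, 10, 743, 683, 867, 185, 67, 371, 85, 937, 133, 601
n=4: candidate gives 354, actual u_4 = 949 ✗

no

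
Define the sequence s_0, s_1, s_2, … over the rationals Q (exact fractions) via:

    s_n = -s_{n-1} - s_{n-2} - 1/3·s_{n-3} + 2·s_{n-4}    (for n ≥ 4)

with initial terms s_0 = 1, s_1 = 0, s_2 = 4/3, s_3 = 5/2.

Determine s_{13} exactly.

3220/81

s_4 = -1·5/2 + -1·4/3 + -1/3·0 + 2·1 = -11/6
s_5 = -1·-11/6 + -1·5/2 + -1/3·4/3 + 2·0 = -10/9
s_6 = -1·-10/9 + -1·-11/6 + -1/3·5/2 + 2·4/3 = 43/9
s_7 = -1·43/9 + -1·-10/9 + -1/3·-11/6 + 2·5/2 = 35/18
s_8 = -1·35/18 + -1·43/9 + -1/3·-10/9 + 2·-11/6 = -541/54
s_9 = -1·-541/54 + -1·35/18 + -1/3·43/9 + 2·-10/9 = 115/27
s_10 = -1·115/27 + -1·-541/54 + -1/3·35/18 + 2·43/9 = 44/3
s_11 = -1·44/3 + -1·115/27 + -1/3·-541/54 + 2·35/18 = -1895/162
s_12 = -1·-1895/162 + -1·44/3 + -1/3·115/27 + 2·-541/54 = -1319/54
s_13 = -1·-1319/54 + -1·-1895/162 + -1/3·44/3 + 2·115/27 = 3220/81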